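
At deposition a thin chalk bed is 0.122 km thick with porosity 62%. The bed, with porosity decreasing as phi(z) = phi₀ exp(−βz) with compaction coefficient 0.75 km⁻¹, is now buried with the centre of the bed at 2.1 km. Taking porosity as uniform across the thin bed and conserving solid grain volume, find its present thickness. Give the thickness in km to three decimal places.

0.053 km

Porosity at 2.1 km: phi = 0.62·exp(−0.75×2.1) = 0.1283
Solid-volume conservation: h(1−phi) = h₀(1−phi₀) ⇒ h = h₀·(1−phi₀)/(1−phi)
h = 0.122 × (1 − 0.62)/(1 − 0.1283) = 0.122 × 0.4360 = 0.0532 km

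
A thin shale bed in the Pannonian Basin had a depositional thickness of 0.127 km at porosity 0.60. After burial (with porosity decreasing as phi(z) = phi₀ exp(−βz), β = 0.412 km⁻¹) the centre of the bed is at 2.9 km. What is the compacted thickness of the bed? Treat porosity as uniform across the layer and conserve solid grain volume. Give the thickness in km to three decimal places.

Porosity at 2.9 km: phi = 0.6·exp(−0.412×2.9) = 0.1817
Solid-volume conservation: h(1−phi) = h₀(1−phi₀) ⇒ h = h₀·(1−phi₀)/(1−phi)
h = 0.127 × (1 − 0.6)/(1 − 0.1817) = 0.127 × 0.4888 = 0.0621 km

0.062 km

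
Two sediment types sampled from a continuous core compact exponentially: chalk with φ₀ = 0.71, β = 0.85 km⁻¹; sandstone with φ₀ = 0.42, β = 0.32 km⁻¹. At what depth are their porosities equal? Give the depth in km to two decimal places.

Set φ₀ₐ e^(−βₐd) = φ₀ᵦ e^(−βᵦd) ⇒ ln(φ₀ₐ/φ₀ᵦ) = (βₐ − βᵦ)·d
d = ln(0.71/0.42) / (0.85 − 0.32) = 0.5250 / 0.53 = 0.991 km

0.99 km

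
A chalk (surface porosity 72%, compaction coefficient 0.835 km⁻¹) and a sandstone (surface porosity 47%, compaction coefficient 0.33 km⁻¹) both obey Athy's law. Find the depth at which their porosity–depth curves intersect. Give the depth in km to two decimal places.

Set phi₀ₐ e^(−kₐd) = phi₀ᵦ e^(−kᵦd) ⇒ ln(phi₀ₐ/phi₀ᵦ) = (kₐ − kᵦ)·d
d = ln(0.72/0.47) / (0.835 − 0.33) = 0.4265 / 0.505 = 0.845 km

0.84 km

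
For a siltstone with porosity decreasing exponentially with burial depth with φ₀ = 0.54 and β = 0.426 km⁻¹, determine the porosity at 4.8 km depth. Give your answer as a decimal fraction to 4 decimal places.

0.0699

φ = φ₀·exp(−β·d) = 0.54 × exp(−0.426 × 4.8) = 0.54 × exp(−2.045)
  = 0.54 × 0.1294 = 0.0699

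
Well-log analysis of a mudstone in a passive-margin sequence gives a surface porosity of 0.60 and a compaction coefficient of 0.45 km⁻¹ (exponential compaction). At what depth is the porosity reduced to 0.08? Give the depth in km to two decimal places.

4.48 km

Invert Athy's law: d = ln(n₀/n) / c
d = ln(0.6/0.08) / 0.45 = ln(7.5) / 0.45 = 2.0149 / 0.45 = 4.478 km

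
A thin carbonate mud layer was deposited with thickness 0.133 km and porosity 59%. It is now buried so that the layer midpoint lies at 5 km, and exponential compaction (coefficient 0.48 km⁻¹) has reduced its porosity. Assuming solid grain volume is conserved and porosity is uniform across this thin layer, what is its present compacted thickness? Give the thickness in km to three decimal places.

0.058 km

Porosity at 5 km: phi = 0.59·exp(−0.48×5) = 0.0535
Solid-volume conservation: h(1−phi) = h₀(1−phi₀) ⇒ h = h₀·(1−phi₀)/(1−phi)
h = 0.133 × (1 − 0.59)/(1 − 0.0535) = 0.133 × 0.4332 = 0.0576 km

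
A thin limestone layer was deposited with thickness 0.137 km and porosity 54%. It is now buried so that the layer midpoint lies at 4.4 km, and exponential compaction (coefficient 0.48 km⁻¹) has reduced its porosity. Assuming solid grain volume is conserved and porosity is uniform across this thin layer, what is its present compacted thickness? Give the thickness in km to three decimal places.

0.067 km

Porosity at 4.4 km: phi = 0.54·exp(−0.48×4.4) = 0.0653
Solid-volume conservation: h(1−phi) = h₀(1−phi₀) ⇒ h = h₀·(1−phi₀)/(1−phi)
h = 0.137 × (1 − 0.54)/(1 − 0.0653) = 0.137 × 0.4922 = 0.0674 km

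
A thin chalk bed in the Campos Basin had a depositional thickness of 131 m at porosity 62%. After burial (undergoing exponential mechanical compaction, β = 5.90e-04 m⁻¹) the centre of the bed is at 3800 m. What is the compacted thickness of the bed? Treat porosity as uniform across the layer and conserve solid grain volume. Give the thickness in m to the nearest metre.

Working in km (1 km = 1000 m; β in km⁻¹ = β in m⁻¹ × 1000):
Porosity at 3.8 km: φ = 0.62·exp(−0.59×3.8) = 0.0659
Solid-volume conservation: h(1−φ) = h₀(1−φ₀) ⇒ h = h₀·(1−φ₀)/(1−φ)
h = 0.131 × (1 − 0.62)/(1 − 0.0659) = 0.131 × 0.4068 = 0.0533 km

53 m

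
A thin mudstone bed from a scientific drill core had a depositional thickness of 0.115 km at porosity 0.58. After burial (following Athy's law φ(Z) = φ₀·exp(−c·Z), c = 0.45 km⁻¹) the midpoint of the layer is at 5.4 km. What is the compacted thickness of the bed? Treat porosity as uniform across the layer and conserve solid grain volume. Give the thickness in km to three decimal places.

0.051 km

Porosity at 5.4 km: φ = 0.58·exp(−0.45×5.4) = 0.0511
Solid-volume conservation: h(1−φ) = h₀(1−φ₀) ⇒ h = h₀·(1−φ₀)/(1−φ)
h = 0.115 × (1 − 0.58)/(1 − 0.0511) = 0.115 × 0.4426 = 0.0509 km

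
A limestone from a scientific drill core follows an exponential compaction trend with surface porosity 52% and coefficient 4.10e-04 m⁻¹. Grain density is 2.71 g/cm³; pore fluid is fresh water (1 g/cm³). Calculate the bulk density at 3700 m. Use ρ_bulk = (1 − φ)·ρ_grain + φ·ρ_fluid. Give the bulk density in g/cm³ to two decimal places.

Working in km (1 km = 1000 m; k in km⁻¹ = k in m⁻¹ × 1000):
Porosity at depth: φ = 0.52·exp(−0.41×3.7) = 0.52×0.2194 = 0.1141
Bulk density: ρ_b = (1−φ)ρ_g + φ·ρ_f = 0.8859×2.71 + 0.1141×1
       = 2.401 + 0.114 = 2.515 g/cm³

2.51 g/cm³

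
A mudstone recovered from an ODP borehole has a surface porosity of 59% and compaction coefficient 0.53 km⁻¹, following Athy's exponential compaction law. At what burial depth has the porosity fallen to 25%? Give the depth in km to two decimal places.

1.62 km

Invert Athy's law: Z = ln(n₀/n) / c
Z = ln(0.59/0.25) / 0.53 = ln(2.36) / 0.53 = 0.8587 / 0.53 = 1.620 km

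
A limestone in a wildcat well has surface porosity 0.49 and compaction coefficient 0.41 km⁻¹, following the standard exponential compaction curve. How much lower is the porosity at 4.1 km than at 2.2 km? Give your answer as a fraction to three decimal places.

φ(2.2) = 0.49·e^(−0.41×2.2) = 0.1988
φ(4.1) = 0.49·e^(−0.41×4.1) = 0.0912
Δφ = 0.1988 − 0.0912 = 0.1076

0.108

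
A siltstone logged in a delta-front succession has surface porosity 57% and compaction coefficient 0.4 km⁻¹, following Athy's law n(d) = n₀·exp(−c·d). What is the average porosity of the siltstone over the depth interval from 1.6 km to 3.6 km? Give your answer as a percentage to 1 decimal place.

⟨n⟩ = (1/(d₂−d₁)) ∫ n₀ e^(−cd) dd = n₀·(e^(−c·d₁) − e^(−c·d₂)) / (c·(d₂−d₁))
e^(−0.4×1.6) = 0.5273; e^(−0.4×3.6) = 0.2369
⟨n⟩ = 0.57 × (0.5273 − 0.2369) / (0.4 × 2) = 0.57 × 0.3630 = 0.2069

20.7%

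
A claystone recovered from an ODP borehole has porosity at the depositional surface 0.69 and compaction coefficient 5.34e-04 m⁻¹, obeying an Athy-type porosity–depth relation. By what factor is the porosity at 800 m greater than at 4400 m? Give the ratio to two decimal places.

Working in km (1 km = 1000 m; β in km⁻¹ = β in m⁻¹ × 1000):
n(Z₁)/n(Z₂) = e^(−β·Z₁)/e^(−β·Z₂) = e^{β(Z₂−Z₁)}
= exp(0.534 × 3.6) = exp(1.922) = 6.8373

6.84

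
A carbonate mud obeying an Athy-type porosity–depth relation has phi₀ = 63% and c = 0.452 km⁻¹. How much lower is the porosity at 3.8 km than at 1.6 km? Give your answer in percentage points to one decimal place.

19.3 percentage points

phi(1.6) = 0.63·e^(−0.452×1.6) = 0.3057
phi(3.8) = 0.63·e^(−0.452×3.8) = 0.1131
Δphi = 0.3057 − 0.1131 = 0.1926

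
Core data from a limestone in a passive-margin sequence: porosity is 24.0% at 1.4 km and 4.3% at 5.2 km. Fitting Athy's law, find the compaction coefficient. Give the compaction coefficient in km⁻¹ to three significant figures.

Athy: phi(z) = phi₀ e^(−βz) ⇒ phi₁/phi₂ = e^{β(z₂−z₁)} ⇒ β = ln(phi₁/phi₂)/(z₂−z₁)
β = ln(0.24/0.043) / (5.2 − 1.4) = ln(5.581) / 3.8 = 1.7194 / 3.8 = 0.4525 km⁻¹

0.452 km⁻¹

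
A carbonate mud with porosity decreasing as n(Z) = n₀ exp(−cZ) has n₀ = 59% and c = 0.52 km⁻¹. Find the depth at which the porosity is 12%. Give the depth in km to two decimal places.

Invert Athy's law: Z = ln(n₀/n) / c
Z = ln(0.59/0.12) / 0.52 = ln(4.917) / 0.52 = 1.5926 / 0.52 = 3.063 km

3.06 km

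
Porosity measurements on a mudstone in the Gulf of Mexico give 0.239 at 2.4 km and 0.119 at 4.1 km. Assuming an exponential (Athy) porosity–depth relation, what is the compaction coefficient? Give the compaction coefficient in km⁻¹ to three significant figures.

Athy: n(z) = n₀ e^(−kz) ⇒ n₁/n₂ = e^{k(z₂−z₁)} ⇒ k = ln(n₁/n₂)/(z₂−z₁)
k = ln(0.239/0.119) / (4.1 − 2.4) = ln(2.008) / 1.7 = 0.6973 / 1.7 = 0.4102 km⁻¹

0.410 km⁻¹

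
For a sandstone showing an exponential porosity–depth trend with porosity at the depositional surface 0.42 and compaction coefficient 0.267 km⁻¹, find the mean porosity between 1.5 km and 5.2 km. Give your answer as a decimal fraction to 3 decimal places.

0.179

⟨phi⟩ = (1/(d₂−d₁)) ∫ phi₀ e^(−βd) dd = phi₀·(e^(−β·d₁) − e^(−β·d₂)) / (β·(d₂−d₁))
e^(−0.267×1.5) = 0.6700; e^(−0.267×5.2) = 0.2495
⟨phi⟩ = 0.42 × (0.6700 − 0.2495) / (0.267 × 3.7) = 0.42 × 0.4257 = 0.1788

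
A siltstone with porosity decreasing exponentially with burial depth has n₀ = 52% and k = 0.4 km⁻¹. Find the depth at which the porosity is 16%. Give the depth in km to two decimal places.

2.95 km

Invert Athy's law: d = ln(n₀/n) / k
d = ln(0.52/0.16) / 0.4 = ln(3.25) / 0.4 = 1.1787 / 0.4 = 2.947 km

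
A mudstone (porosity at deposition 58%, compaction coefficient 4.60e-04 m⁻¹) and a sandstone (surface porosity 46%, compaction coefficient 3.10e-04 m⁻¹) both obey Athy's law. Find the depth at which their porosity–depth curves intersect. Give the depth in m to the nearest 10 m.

1550 m

Working in km (1 km = 1000 m; c in km⁻¹ = c in m⁻¹ × 1000):
Set n₀ₐ e^(−cₐZ) = n₀ᵦ e^(−cᵦZ) ⇒ ln(n₀ₐ/n₀ᵦ) = (cₐ − cᵦ)·Z
Z = ln(0.58/0.46) / (0.46 − 0.31) = 0.2318 / 0.15 = 1.545 km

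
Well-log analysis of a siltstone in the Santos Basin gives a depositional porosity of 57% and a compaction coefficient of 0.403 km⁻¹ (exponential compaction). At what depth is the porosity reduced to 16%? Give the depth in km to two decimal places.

Invert Athy's law: d = ln(n₀/n) / k
d = ln(0.57/0.16) / 0.403 = ln(3.562) / 0.403 = 1.2705 / 0.403 = 3.153 km

3.15 km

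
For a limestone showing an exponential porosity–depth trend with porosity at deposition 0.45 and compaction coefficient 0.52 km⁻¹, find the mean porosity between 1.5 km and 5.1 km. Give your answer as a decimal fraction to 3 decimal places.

0.093

⟨φ⟩ = (1/(Z₂−Z₁)) ∫ φ₀ e^(−βZ) dZ = φ₀·(e^(−β·Z₁) − e^(−β·Z₂)) / (β·(Z₂−Z₁))
e^(−0.52×1.5) = 0.4584; e^(−0.52×5.1) = 0.0705
⟨φ⟩ = 0.45 × (0.4584 − 0.0705) / (0.52 × 3.6) = 0.45 × 0.2072 = 0.0932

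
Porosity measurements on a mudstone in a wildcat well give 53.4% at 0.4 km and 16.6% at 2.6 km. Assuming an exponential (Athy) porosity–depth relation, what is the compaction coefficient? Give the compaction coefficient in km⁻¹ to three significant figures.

0.531 km⁻¹

Athy: n(d) = n₀ e^(−cd) ⇒ n₁/n₂ = e^{c(d₂−d₁)} ⇒ c = ln(n₁/n₂)/(d₂−d₁)
c = ln(0.534/0.166) / (2.6 − 0.4) = ln(3.217) / 2.2 = 1.1684 / 2.2 = 0.5311 km⁻¹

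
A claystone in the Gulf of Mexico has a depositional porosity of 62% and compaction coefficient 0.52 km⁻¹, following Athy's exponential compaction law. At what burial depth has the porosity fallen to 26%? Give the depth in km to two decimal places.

1.67 km

Invert Athy's law: z = ln(φ₀/φ) / c
z = ln(0.62/0.26) / 0.52 = ln(2.385) / 0.52 = 0.8690 / 0.52 = 1.671 km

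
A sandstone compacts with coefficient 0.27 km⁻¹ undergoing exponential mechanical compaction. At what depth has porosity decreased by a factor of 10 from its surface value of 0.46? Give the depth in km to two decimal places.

8.53 km

phi/phi₀ = 1/10 ⇒ exp(−k·Z) = 1/10 ⇒ Z = ln(10) / k
Z = 2.3026 / 0.27 = 8.528 km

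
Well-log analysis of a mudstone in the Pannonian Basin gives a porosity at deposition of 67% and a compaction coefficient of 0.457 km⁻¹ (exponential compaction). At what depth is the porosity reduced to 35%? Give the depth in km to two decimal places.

Invert Athy's law: z = ln(phi₀/phi) / c
z = ln(0.67/0.35) / 0.457 = ln(1.914) / 0.457 = 0.6493 / 0.457 = 1.421 km

1.42 km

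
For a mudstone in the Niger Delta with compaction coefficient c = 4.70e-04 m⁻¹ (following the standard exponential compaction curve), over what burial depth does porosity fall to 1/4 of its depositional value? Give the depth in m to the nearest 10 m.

Working in km (1 km = 1000 m; c in km⁻¹ = c in m⁻¹ × 1000):
φ/φ₀ = 1/4 ⇒ exp(−c·Z) = 1/4 ⇒ Z = ln(4) / c
Z = 1.3863 / 0.47 = 2.950 km

2950 m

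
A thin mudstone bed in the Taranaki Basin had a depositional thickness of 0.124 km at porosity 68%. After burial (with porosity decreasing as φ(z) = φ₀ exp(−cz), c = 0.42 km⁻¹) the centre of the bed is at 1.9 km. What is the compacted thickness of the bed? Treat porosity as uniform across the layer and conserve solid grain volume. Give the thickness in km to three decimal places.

Porosity at 1.9 km: φ = 0.68·exp(−0.42×1.9) = 0.3062
Solid-volume conservation: h(1−φ) = h₀(1−φ₀) ⇒ h = h₀·(1−φ₀)/(1−φ)
h = 0.124 × (1 − 0.68)/(1 − 0.3062) = 0.124 × 0.4612 = 0.0572 km

0.057 km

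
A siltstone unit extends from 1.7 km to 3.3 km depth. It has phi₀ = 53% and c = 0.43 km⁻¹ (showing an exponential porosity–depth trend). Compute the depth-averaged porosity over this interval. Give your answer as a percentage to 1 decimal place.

⟨phi⟩ = (1/(Z₂−Z₁)) ∫ phi₀ e^(−cZ) dZ = phi₀·(e^(−c·Z₁) − e^(−c·Z₂)) / (c·(Z₂−Z₁))
e^(−0.43×1.7) = 0.4814; e^(−0.43×3.3) = 0.2420
⟨phi⟩ = 0.53 × (0.4814 − 0.2420) / (0.43 × 1.6) = 0.53 × 0.3481 = 0.1845

18.4%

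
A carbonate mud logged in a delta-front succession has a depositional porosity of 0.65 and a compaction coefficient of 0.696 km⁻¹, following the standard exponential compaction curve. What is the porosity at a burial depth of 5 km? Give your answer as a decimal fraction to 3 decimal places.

0.020

φ = φ₀·exp(−β·z) = 0.65 × exp(−0.696 × 5) = 0.65 × exp(−3.48)
  = 0.65 × 0.0308 = 0.0200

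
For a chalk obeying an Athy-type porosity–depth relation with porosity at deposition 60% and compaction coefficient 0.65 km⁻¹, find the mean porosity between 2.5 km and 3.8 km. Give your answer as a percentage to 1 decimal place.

8.0%

⟨φ⟩ = (1/(z₂−z₁)) ∫ φ₀ e^(−βz) dz = φ₀·(e^(−β·z₁) − e^(−β·z₂)) / (β·(z₂−z₁))
e^(−0.65×2.5) = 0.1969; e^(−0.65×3.8) = 0.0846
⟨φ⟩ = 0.6 × (0.1969 − 0.0846) / (0.65 × 1.3) = 0.6 × 0.1329 = 0.0798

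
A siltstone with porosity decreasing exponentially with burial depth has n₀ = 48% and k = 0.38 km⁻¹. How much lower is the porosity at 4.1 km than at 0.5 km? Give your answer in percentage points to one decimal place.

n(0.5) = 0.48·e^(−0.38×0.5) = 0.3969
n(4.1) = 0.48·e^(−0.38×4.1) = 0.1011
Δn = 0.3969 − 0.1011 = 0.2959

29.6 percentage points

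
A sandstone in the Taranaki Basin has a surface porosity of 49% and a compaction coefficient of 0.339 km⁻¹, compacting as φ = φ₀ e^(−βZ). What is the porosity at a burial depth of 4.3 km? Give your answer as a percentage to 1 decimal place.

11.4%

φ = φ₀·exp(−β·Z) = 0.49 × exp(−0.339 × 4.3) = 0.49 × exp(−1.458)
  = 0.49 × 0.2328 = 0.1141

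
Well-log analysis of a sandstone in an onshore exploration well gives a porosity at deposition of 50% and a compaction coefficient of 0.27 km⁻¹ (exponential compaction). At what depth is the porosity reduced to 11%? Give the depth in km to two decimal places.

Invert Athy's law: z = ln(n₀/n) / β
z = ln(0.5/0.11) / 0.27 = ln(4.545) / 0.27 = 1.5141 / 0.27 = 5.608 km

5.61 km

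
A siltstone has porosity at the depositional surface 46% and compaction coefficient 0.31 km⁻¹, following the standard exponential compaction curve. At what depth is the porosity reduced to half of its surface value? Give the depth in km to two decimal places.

n/n₀ = 1/2 ⇒ exp(−c·Z) = 1/2 ⇒ Z = ln(2) / c
Z = 0.6931 / 0.31 = 2.236 km

2.24 km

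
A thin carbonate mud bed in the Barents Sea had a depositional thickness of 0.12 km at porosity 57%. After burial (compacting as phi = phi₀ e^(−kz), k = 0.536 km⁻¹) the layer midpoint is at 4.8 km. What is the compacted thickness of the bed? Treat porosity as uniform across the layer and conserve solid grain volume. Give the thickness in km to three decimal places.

Porosity at 4.8 km: phi = 0.57·exp(−0.536×4.8) = 0.0435
Solid-volume conservation: h(1−phi) = h₀(1−phi₀) ⇒ h = h₀·(1−phi₀)/(1−phi)
h = 0.12 × (1 − 0.57)/(1 − 0.0435) = 0.12 × 0.4496 = 0.0539 km

0.054 km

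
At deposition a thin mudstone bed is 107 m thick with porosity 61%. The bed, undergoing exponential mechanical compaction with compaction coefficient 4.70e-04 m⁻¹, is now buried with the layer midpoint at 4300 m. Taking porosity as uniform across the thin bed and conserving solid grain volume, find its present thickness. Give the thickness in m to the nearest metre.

45 m

Working in km (1 km = 1000 m; k in km⁻¹ = k in m⁻¹ × 1000):
Porosity at 4.3 km: n = 0.61·exp(−0.47×4.3) = 0.0808
Solid-volume conservation: h(1−n) = h₀(1−n₀) ⇒ h = h₀·(1−n₀)/(1−n)
h = 0.107 × (1 − 0.61)/(1 − 0.0808) = 0.107 × 0.4243 = 0.0454 km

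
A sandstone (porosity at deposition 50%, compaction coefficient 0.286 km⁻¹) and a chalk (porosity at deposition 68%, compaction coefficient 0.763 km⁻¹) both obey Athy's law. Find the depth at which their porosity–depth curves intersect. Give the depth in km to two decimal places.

Set φ₀ₐ e^(−kₐz) = φ₀ᵦ e^(−kᵦz) ⇒ ln(φ₀ₐ/φ₀ᵦ) = (kₐ − kᵦ)·z
z = ln(0.5/0.68) / (0.286 − 0.763) = -0.3075 / -0.477 = 0.645 km

0.64 km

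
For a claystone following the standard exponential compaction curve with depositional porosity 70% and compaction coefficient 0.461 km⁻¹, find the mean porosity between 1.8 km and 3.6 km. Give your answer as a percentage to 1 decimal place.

20.7%

⟨φ⟩ = (1/(Z₂−Z₁)) ∫ φ₀ e^(−cZ) dZ = φ₀·(e^(−c·Z₁) − e^(−c·Z₂)) / (c·(Z₂−Z₁))
e^(−0.461×1.8) = 0.4361; e^(−0.461×3.6) = 0.1902
⟨φ⟩ = 0.7 × (0.4361 − 0.1902) / (0.461 × 1.8) = 0.7 × 0.2964 = 0.2075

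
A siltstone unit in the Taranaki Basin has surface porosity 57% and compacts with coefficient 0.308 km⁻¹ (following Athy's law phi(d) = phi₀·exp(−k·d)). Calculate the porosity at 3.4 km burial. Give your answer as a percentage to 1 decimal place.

phi = phi₀·exp(−k·d) = 0.57 × exp(−0.308 × 3.4) = 0.57 × exp(−1.047)
  = 0.57 × 0.3509 = 0.2000

20.0%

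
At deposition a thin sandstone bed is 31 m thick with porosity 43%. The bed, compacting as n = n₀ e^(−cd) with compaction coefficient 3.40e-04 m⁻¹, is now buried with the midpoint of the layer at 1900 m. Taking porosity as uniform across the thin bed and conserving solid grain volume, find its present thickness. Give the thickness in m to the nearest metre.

23 m

Working in km (1 km = 1000 m; c in km⁻¹ = c in m⁻¹ × 1000):
Porosity at 1.9 km: n = 0.43·exp(−0.34×1.9) = 0.2254
Solid-volume conservation: h(1−n) = h₀(1−n₀) ⇒ h = h₀·(1−n₀)/(1−n)
h = 0.031 × (1 − 0.43)/(1 − 0.2254) = 0.031 × 0.7358 = 0.0228 km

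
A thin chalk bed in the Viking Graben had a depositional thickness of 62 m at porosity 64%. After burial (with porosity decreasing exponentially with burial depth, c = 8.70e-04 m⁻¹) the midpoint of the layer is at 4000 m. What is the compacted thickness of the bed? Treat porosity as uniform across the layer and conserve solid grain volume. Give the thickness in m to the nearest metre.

Working in km (1 km = 1000 m; c in km⁻¹ = c in m⁻¹ × 1000):
Porosity at 4 km: n = 0.64·exp(−0.87×4) = 0.0197
Solid-volume conservation: h(1−n) = h₀(1−n₀) ⇒ h = h₀·(1−n₀)/(1−n)
h = 0.062 × (1 − 0.64)/(1 − 0.0197) = 0.062 × 0.3672 = 0.0228 km

23 m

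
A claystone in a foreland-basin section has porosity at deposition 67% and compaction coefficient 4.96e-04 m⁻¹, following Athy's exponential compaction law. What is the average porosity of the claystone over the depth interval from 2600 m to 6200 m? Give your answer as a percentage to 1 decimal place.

Working in km (1 km = 1000 m; c in km⁻¹ = c in m⁻¹ × 1000):
⟨φ⟩ = (1/(d₂−d₁)) ∫ φ₀ e^(−cd) dd = φ₀·(e^(−c·d₁) − e^(−c·d₂)) / (c·(d₂−d₁))
e^(−0.496×2.6) = 0.2754; e^(−0.496×6.2) = 0.0462
⟨φ⟩ = 0.67 × (0.2754 − 0.0462) / (0.496 × 3.6) = 0.67 × 0.1284 = 0.0860

8.6%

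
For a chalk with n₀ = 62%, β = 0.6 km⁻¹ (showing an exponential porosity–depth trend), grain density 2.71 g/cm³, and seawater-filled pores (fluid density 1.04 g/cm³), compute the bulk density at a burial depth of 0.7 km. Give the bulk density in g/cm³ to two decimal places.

Porosity at depth: n = 0.62·exp(−0.6×0.7) = 0.62×0.6570 = 0.4074
Bulk density: ρ_b = (1−n)ρ_g + n·ρ_f = 0.5926×2.71 + 0.4074×1.04
       = 1.606 + 0.424 = 2.030 g/cm³

2.03 g/cm³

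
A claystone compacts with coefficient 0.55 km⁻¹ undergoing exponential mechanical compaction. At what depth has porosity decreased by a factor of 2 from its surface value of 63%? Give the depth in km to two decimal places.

1.26 km

n/n₀ = 1/2 ⇒ exp(−k·Z) = 1/2 ⇒ Z = ln(2) / k
Z = 0.6931 / 0.55 = 1.260 km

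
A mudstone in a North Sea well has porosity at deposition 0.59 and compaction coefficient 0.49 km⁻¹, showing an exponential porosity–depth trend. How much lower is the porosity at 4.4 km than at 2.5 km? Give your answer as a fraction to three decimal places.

φ(2.5) = 0.59·e^(−0.49×2.5) = 0.1733
φ(4.4) = 0.59·e^(−0.49×4.4) = 0.0683
Δφ = 0.1733 − 0.0683 = 0.1050

0.105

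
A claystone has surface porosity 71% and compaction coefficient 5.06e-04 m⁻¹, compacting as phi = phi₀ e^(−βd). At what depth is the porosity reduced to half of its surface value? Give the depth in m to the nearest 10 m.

1370 m

Working in km (1 km = 1000 m; β in km⁻¹ = β in m⁻¹ × 1000):
phi/phi₀ = 1/2 ⇒ exp(−β·d) = 1/2 ⇒ d = ln(2) / β
d = 0.6931 / 0.506 = 1.370 km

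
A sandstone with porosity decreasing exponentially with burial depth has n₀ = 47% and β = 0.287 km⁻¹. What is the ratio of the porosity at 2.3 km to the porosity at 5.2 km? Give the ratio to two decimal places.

n(z₁)/n(z₂) = e^(−β·z₁)/e^(−β·z₂) = e^{β(z₂−z₁)}
= exp(0.287 × 2.9) = exp(0.8323) = 2.2986

2.30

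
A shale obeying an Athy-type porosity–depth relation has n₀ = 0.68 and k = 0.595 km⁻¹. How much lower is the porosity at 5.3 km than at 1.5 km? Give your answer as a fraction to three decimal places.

0.250

n(1.5) = 0.68·e^(−0.595×1.5) = 0.2785
n(5.3) = 0.68·e^(−0.595×5.3) = 0.0290
Δn = 0.2785 − 0.0290 = 0.2495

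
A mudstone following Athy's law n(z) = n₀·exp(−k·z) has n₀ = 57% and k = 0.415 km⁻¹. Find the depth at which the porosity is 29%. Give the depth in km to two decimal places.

1.63 km

Invert Athy's law: z = ln(n₀/n) / k
z = ln(0.57/0.29) / 0.415 = ln(1.966) / 0.415 = 0.6758 / 0.415 = 1.628 km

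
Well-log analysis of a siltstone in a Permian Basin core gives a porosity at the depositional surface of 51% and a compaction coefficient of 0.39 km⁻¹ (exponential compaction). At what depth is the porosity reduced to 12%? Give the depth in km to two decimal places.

3.71 km

Invert Athy's law: z = ln(phi₀/phi) / k
z = ln(0.51/0.12) / 0.39 = ln(4.25) / 0.39 = 1.4469 / 0.39 = 3.710 km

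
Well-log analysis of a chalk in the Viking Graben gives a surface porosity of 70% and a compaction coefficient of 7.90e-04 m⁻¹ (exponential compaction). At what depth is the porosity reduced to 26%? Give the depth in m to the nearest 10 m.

Working in km (1 km = 1000 m; k in km⁻¹ = k in m⁻¹ × 1000):
Invert Athy's law: Z = ln(φ₀/φ) / k
Z = ln(0.7/0.26) / 0.79 = ln(2.692) / 0.79 = 0.9904 / 0.79 = 1.254 km

1250 m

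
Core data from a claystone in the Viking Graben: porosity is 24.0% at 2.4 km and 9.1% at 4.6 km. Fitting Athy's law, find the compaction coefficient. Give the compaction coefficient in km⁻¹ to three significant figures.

0.441 km⁻¹

Athy: φ(Z) = φ₀ e^(−cZ) ⇒ φ₁/φ₂ = e^{c(Z₂−Z₁)} ⇒ c = ln(φ₁/φ₂)/(Z₂−Z₁)
c = ln(0.24/0.091) / (4.6 − 2.4) = ln(2.637) / 2.2 = 0.9698 / 2.2 = 0.4408 km⁻¹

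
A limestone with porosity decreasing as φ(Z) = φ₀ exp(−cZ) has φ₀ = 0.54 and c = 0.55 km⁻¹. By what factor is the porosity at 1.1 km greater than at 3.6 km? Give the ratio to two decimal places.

φ(Z₁)/φ(Z₂) = e^(−c·Z₁)/e^(−c·Z₂) = e^{c(Z₂−Z₁)}
= exp(0.55 × 2.5) = exp(1.375) = 3.9551

3.96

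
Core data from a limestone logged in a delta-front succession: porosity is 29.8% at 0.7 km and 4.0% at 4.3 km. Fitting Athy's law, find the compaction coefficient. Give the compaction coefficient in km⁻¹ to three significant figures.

Athy: phi(z) = phi₀ e^(−βz) ⇒ phi₁/phi₂ = e^{β(z₂−z₁)} ⇒ β = ln(phi₁/phi₂)/(z₂−z₁)
β = ln(0.298/0.04) / (4.3 − 0.7) = ln(7.45) / 3.6 = 2.0082 / 3.6 = 0.5578 km⁻¹

0.558 km⁻¹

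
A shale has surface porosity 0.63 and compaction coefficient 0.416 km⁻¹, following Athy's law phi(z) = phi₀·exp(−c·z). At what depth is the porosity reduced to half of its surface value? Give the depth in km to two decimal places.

1.67 km

phi/phi₀ = 1/2 ⇒ exp(−c·z) = 1/2 ⇒ z = ln(2) / c
z = 0.6931 / 0.416 = 1.666 km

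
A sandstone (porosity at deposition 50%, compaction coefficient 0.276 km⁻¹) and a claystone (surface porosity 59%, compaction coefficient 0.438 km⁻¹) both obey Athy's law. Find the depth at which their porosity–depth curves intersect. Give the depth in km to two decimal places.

Set phi₀ₐ e^(−kₐd) = phi₀ᵦ e^(−kᵦd) ⇒ ln(phi₀ₐ/phi₀ᵦ) = (kₐ − kᵦ)·d
d = ln(0.5/0.59) / (0.276 − 0.438) = -0.1655 / -0.162 = 1.022 km

1.02 km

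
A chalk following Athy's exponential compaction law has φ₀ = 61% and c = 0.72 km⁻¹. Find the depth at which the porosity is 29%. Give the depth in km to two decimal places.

Invert Athy's law: z = ln(φ₀/φ) / c
z = ln(0.61/0.29) / 0.72 = ln(2.103) / 0.72 = 0.7436 / 0.72 = 1.033 km

1.03 km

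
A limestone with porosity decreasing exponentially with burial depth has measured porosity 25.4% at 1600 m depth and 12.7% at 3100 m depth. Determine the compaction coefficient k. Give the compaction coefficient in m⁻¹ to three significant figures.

0.000462 m⁻¹

Working in km (1 km = 1000 m; k in km⁻¹ = k in m⁻¹ × 1000):
Athy: phi(Z) = phi₀ e^(−kZ) ⇒ phi₁/phi₂ = e^{k(Z₂−Z₁)} ⇒ k = ln(phi₁/phi₂)/(Z₂−Z₁)
k = ln(0.254/0.127) / (3.1 − 1.6) = ln(2) / 1.5 = 0.6931 / 1.5 = 0.4621 km⁻¹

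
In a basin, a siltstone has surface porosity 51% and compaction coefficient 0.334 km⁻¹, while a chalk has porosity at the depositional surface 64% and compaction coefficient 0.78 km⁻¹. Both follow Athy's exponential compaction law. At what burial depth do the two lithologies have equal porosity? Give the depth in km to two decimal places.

0.51 km

Set n₀ₐ e^(−cₐd) = n₀ᵦ e^(−cᵦd) ⇒ ln(n₀ₐ/n₀ᵦ) = (cₐ − cᵦ)·d
d = ln(0.51/0.64) / (0.334 − 0.78) = -0.2271 / -0.446 = 0.509 km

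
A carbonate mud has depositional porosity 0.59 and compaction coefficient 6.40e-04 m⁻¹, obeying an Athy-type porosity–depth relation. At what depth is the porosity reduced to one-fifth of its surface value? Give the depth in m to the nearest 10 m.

2510 m

Working in km (1 km = 1000 m; k in km⁻¹ = k in m⁻¹ × 1000):
phi/phi₀ = 1/5 ⇒ exp(−k·d) = 1/5 ⇒ d = ln(5) / k
d = 1.6094 / 0.64 = 2.515 km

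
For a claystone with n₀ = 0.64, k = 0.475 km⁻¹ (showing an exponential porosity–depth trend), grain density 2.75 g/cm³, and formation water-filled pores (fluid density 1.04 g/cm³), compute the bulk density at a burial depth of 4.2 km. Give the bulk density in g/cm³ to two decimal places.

Porosity at depth: n = 0.64·exp(−0.475×4.2) = 0.64×0.1360 = 0.0870
Bulk density: ρ_b = (1−n)ρ_g + n·ρ_f = 0.9130×2.75 + 0.0870×1.04
       = 2.511 + 0.091 = 2.601 g/cm³

2.60 g/cm³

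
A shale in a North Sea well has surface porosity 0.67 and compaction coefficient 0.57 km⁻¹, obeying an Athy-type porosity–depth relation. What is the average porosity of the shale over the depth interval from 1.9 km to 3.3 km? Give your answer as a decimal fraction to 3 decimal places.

0.156

⟨φ⟩ = (1/(Z₂−Z₁)) ∫ φ₀ e^(−kZ) dZ = φ₀·(e^(−k·Z₁) − e^(−k·Z₂)) / (k·(Z₂−Z₁))
e^(−0.57×1.9) = 0.3386; e^(−0.57×3.3) = 0.1524
⟨φ⟩ = 0.67 × (0.3386 − 0.1524) / (0.57 × 1.4) = 0.67 × 0.2333 = 0.1563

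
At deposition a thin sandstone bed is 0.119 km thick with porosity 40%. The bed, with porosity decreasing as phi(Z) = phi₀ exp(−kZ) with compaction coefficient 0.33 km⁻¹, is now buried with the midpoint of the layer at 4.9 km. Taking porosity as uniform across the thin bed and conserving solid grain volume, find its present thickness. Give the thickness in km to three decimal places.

0.078 km

Porosity at 4.9 km: phi = 0.4·exp(−0.33×4.9) = 0.0794
Solid-volume conservation: h(1−phi) = h₀(1−phi₀) ⇒ h = h₀·(1−phi₀)/(1−phi)
h = 0.119 × (1 − 0.4)/(1 − 0.0794) = 0.119 × 0.6517 = 0.0776 km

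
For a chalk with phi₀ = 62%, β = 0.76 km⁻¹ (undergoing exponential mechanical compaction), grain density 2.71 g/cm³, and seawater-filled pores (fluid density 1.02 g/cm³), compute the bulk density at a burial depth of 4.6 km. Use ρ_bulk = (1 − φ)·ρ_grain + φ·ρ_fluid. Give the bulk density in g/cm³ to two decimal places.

2.68 g/cm³

Porosity at depth: phi = 0.62·exp(−0.76×4.6) = 0.62×0.0303 = 0.0188
Bulk density: ρ_b = (1−phi)ρ_g + phi·ρ_f = 0.9812×2.71 + 0.0188×1.02
       = 2.659 + 0.019 = 2.678 g/cm³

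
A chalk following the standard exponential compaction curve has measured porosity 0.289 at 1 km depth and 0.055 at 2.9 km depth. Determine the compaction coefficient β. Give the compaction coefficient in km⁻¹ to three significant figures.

0.873 km⁻¹

Athy: n(z) = n₀ e^(−βz) ⇒ n₁/n₂ = e^{β(z₂−z₁)} ⇒ β = ln(n₁/n₂)/(z₂−z₁)
β = ln(0.289/0.055) / (2.9 − 1) = ln(5.255) / 1.9 = 1.6591 / 1.9 = 0.8732 km⁻¹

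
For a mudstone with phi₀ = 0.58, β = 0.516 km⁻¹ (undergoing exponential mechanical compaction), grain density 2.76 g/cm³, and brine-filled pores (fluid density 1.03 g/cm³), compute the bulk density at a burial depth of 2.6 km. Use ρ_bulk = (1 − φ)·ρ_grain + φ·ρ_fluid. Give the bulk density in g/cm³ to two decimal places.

Porosity at depth: phi = 0.58·exp(−0.516×2.6) = 0.58×0.2614 = 0.1516
Bulk density: ρ_b = (1−phi)ρ_g + phi·ρ_f = 0.8484×2.76 + 0.1516×1.03
       = 2.342 + 0.156 = 2.498 g/cm³

2.50 g/cm³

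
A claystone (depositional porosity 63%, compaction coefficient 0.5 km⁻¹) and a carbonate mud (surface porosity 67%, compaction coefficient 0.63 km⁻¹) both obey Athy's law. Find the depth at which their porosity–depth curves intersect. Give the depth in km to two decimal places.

Set φ₀ₐ e^(−βₐZ) = φ₀ᵦ e^(−βᵦZ) ⇒ ln(φ₀ₐ/φ₀ᵦ) = (βₐ − βᵦ)·Z
Z = ln(0.63/0.67) / (0.5 − 0.63) = -0.0616 / -0.13 = 0.474 km

0.47 km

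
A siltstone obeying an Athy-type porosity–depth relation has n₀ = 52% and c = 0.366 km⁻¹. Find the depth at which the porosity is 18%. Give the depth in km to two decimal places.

Invert Athy's law: z = ln(n₀/n) / c
z = ln(0.52/0.18) / 0.366 = ln(2.889) / 0.366 = 1.0609 / 0.366 = 2.899 km

2.90 km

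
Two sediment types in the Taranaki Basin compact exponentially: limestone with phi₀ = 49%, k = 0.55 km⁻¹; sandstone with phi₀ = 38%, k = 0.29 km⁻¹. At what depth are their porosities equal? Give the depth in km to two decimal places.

0.98 km

Set phi₀ₐ e^(−kₐZ) = phi₀ᵦ e^(−kᵦZ) ⇒ ln(phi₀ₐ/phi₀ᵦ) = (kₐ − kᵦ)·Z
Z = ln(0.49/0.38) / (0.55 − 0.29) = 0.2542 / 0.26 = 0.978 km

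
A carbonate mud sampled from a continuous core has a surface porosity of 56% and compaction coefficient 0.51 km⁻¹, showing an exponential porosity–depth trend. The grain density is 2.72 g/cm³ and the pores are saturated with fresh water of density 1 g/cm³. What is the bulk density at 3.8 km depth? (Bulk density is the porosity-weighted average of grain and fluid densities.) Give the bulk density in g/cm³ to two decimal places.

2.58 g/cm³

Porosity at depth: φ = 0.56·exp(−0.51×3.8) = 0.56×0.1440 = 0.0806
Bulk density: ρ_b = (1−φ)ρ_g + φ·ρ_f = 0.9194×2.72 + 0.0806×1
       = 2.501 + 0.081 = 2.581 g/cm³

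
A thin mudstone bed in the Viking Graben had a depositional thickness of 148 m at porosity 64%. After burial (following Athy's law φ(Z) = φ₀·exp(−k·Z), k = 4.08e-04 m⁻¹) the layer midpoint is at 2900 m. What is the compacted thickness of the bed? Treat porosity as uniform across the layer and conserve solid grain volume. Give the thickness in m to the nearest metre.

Working in km (1 km = 1000 m; k in km⁻¹ = k in m⁻¹ × 1000):
Porosity at 2.9 km: φ = 0.64·exp(−0.408×2.9) = 0.1960
Solid-volume conservation: h(1−φ) = h₀(1−φ₀) ⇒ h = h₀·(1−φ₀)/(1−φ)
h = 0.148 × (1 − 0.64)/(1 − 0.1960) = 0.148 × 0.4478 = 0.0663 km

66 m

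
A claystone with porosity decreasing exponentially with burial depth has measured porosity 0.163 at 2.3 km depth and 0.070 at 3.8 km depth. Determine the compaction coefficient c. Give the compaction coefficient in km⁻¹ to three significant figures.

Athy: n(z) = n₀ e^(−cz) ⇒ n₁/n₂ = e^{c(z₂−z₁)} ⇒ c = ln(n₁/n₂)/(z₂−z₁)
c = ln(0.163/0.07) / (3.8 − 2.3) = ln(2.329) / 1.5 = 0.8453 / 1.5 = 0.5635 km⁻¹

0.564 km⁻¹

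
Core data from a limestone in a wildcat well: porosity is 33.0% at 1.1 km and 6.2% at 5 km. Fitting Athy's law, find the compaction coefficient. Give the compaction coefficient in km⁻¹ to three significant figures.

0.429 km⁻¹

Athy: n(z) = n₀ e^(−kz) ⇒ n₁/n₂ = e^{k(z₂−z₁)} ⇒ k = ln(n₁/n₂)/(z₂−z₁)
k = ln(0.33/0.062) / (5 − 1.1) = ln(5.323) / 3.9 = 1.6720 / 3.9 = 0.4287 km⁻¹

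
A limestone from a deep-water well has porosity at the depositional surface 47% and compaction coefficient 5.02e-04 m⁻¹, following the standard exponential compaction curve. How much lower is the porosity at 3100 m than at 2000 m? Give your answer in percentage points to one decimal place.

7.3 percentage points

Working in km (1 km = 1000 m; β in km⁻¹ = β in m⁻¹ × 1000):
n(2) = 0.47·e^(−0.502×2) = 0.1722
n(3.1) = 0.47·e^(−0.502×3.1) = 0.0991
Δn = 0.1722 − 0.0991 = 0.0731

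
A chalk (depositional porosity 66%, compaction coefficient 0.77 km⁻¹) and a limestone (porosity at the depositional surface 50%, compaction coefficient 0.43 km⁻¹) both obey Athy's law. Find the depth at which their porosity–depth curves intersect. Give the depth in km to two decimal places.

0.82 km

Set phi₀ₐ e^(−βₐd) = phi₀ᵦ e^(−βᵦd) ⇒ ln(phi₀ₐ/phi₀ᵦ) = (βₐ − βᵦ)·d
d = ln(0.66/0.5) / (0.77 − 0.43) = 0.2776 / 0.34 = 0.817 km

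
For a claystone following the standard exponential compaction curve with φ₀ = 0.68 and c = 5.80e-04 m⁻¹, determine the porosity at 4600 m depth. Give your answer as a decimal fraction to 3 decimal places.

0.047

Working in km (1 km = 1000 m; c in km⁻¹ = c in m⁻¹ × 1000):
φ = φ₀·exp(−c·Z) = 0.68 × exp(−0.58 × 4.6) = 0.68 × exp(−2.668)
  = 0.68 × 0.0694 = 0.0472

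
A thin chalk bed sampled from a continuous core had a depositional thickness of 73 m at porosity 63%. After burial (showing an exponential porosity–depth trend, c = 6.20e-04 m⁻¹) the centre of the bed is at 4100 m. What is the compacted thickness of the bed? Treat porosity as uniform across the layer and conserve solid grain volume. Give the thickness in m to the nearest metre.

28 m

Working in km (1 km = 1000 m; c in km⁻¹ = c in m⁻¹ × 1000):
Porosity at 4.1 km: φ = 0.63·exp(−0.62×4.1) = 0.0496
Solid-volume conservation: h(1−φ) = h₀(1−φ₀) ⇒ h = h₀·(1−φ₀)/(1−φ)
h = 0.073 × (1 − 0.63)/(1 − 0.0496) = 0.073 × 0.3893 = 0.0284 km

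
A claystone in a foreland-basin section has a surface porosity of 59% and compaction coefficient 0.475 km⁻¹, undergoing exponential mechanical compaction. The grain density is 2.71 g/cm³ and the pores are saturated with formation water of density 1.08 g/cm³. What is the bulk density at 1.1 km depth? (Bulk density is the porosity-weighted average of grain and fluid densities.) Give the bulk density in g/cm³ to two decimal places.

Porosity at depth: phi = 0.59·exp(−0.475×1.1) = 0.59×0.5930 = 0.3499
Bulk density: ρ_b = (1−phi)ρ_g + phi·ρ_f = 0.6501×2.71 + 0.3499×1.08
       = 1.762 + 0.378 = 2.140 g/cm³

2.14 g/cm³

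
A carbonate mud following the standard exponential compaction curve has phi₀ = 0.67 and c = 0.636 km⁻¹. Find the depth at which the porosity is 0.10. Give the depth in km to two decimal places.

2.99 km

Invert Athy's law: d = ln(phi₀/phi) / c
d = ln(0.67/0.1) / 0.636 = ln(6.7) / 0.636 = 1.9021 / 0.636 = 2.991 km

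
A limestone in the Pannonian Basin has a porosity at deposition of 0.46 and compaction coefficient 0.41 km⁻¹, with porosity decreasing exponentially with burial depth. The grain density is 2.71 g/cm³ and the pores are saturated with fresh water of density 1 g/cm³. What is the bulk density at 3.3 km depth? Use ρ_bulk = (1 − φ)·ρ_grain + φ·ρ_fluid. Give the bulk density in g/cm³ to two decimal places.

2.51 g/cm³

Porosity at depth: phi = 0.46·exp(−0.41×3.3) = 0.46×0.2585 = 0.1189
Bulk density: ρ_b = (1−phi)ρ_g + phi·ρ_f = 0.8811×2.71 + 0.1189×1
       = 2.388 + 0.119 = 2.507 g/cm³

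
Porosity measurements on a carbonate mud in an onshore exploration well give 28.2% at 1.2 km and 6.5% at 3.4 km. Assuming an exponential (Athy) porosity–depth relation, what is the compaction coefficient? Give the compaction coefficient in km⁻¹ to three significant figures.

Athy: n(d) = n₀ e^(−cd) ⇒ n₁/n₂ = e^{c(d₂−d₁)} ⇒ c = ln(n₁/n₂)/(d₂−d₁)
c = ln(0.282/0.065) / (3.4 − 1.2) = ln(4.338) / 2.2 = 1.4675 / 2.2 = 0.6671 km⁻¹

0.667 km⁻¹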